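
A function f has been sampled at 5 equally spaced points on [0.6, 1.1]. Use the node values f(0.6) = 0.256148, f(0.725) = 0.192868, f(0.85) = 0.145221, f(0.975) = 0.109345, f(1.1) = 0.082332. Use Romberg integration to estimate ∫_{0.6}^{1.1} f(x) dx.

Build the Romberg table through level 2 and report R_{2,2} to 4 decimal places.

R_{0,0} (trapezoid, 1 panel, h=0.5000): 0.084620
R_{1,0} (trapezoid, 2 panels, h=0.2500): 0.078615
R_{2,0} (trapezoid, 4 panels, h=0.1250): 0.077084
R_{1,1} = 0.078615 + (0.078615 − 0.084620)/3 = 0.076613
R_{2,1} = 0.077084 + (0.077084 − 0.078615)/3 = 0.076574
R_{2,2} = 0.076574 + (0.076574 − 0.076613)/15 = 0.076571

0.0766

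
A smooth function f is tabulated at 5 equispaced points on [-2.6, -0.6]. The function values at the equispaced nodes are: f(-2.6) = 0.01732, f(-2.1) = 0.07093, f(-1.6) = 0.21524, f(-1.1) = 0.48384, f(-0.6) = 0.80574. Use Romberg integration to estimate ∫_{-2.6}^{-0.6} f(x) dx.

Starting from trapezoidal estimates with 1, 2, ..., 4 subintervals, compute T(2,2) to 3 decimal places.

T(0,0) (trapezoid, 1 panel, h=2.0000): 0.82306
T(1,0) (trapezoid, 2 panels, h=1.0000): 0.62677
T(2,0) (trapezoid, 4 panels, h=0.5000): 0.59077
T(1,1) = 0.62677 + (0.62677 − 0.82306)/3 = 0.56134
T(2,1) = 0.59077 + (0.59077 − 0.62677)/3 = 0.57877
T(2,2) = 0.57877 + (0.57877 − 0.56134)/15 = 0.57993

0.580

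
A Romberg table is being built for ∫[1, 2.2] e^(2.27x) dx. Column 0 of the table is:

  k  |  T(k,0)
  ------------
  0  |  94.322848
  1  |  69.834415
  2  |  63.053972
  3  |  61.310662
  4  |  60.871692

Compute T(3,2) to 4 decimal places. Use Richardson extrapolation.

Richardson extrapolation on the trapezoidal column (denominator 4−1=3):
T(2,1) = (4·63.053972 − 69.834415) / 3 = 60.793824
T(3,1) = 61.310662 + (61.310662 − 63.053972)/3 = 60.729559
T(3,2) = (16·60.729559 − 60.793824) / 15 = 60.725275

60.7253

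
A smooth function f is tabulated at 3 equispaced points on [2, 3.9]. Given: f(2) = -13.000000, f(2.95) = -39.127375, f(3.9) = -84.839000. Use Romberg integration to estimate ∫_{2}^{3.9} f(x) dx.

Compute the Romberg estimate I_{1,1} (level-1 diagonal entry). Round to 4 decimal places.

-80.5437

I_{0,0} (trapezoid, 1 panel, h=1.9000): -92.947050
I_{1,0} (trapezoid, 2 panels, h=0.9500): -83.644531
I_{1,1} = -83.644531 + (-83.644531 − (-92.947050))/3 = -80.543691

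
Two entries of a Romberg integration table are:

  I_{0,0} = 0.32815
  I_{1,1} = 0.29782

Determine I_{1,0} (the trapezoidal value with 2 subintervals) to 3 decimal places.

0.305

From I_{1,1} = (4·I_{1,0} − I_{0,0})/3, solve for I_{1,0}:
4·I_{1,0} = 3·0.29782 + 0.32815 = 1.22161
I_{1,0} = 0.30540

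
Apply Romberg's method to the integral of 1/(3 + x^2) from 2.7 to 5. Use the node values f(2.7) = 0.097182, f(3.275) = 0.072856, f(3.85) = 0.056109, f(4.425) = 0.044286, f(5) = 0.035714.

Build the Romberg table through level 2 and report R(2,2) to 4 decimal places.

R(0,0) (trapezoid, 1 panel, h=2.3000): 0.152830
R(1,0) (trapezoid, 2 panels, h=1.1500): 0.140941
R(2,0) (trapezoid, 4 panels, h=0.5750): 0.137827
R(1,1) = 0.140941 + (0.140941 − 0.152830)/3 = 0.136978
R(2,1) = 0.137827 + (0.137827 − 0.140941)/3 = 0.136789
R(2,2) = 0.136789 + (0.136789 − 0.136978)/15 = 0.136776

0.1368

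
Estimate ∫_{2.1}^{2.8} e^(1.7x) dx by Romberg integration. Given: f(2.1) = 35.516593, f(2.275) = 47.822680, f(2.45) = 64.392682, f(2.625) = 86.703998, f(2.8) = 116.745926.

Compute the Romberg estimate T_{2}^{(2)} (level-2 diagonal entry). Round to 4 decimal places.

T_{0}^{(0)} (trapezoid, 1 panel, h=0.7000): 53.291882
T_{1}^{(0)} (trapezoid, 2 panels, h=0.3500): 49.183380
T_{2}^{(0)} (trapezoid, 4 panels, h=0.1750): 48.133858
T_{1}^{(1)} = 49.183380 + (49.183380 − 53.291882)/3 = 47.813879
T_{2}^{(1)} = 48.133858 + (48.133858 − 49.183380)/3 = 47.784017
T_{2}^{(2)} = 47.784017 + (47.784017 − 47.813879)/15 = 47.782026

47.7820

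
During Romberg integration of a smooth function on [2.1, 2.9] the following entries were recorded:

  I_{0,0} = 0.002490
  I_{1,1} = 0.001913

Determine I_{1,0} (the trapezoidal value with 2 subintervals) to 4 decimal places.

0.0021

From I_{1,1} = (4·I_{1,0} − I_{0,0})/3, solve for I_{1,0}:
4·I_{1,0} = 3·0.001913 + 0.002490 = 0.008229
I_{1,0} = 0.002057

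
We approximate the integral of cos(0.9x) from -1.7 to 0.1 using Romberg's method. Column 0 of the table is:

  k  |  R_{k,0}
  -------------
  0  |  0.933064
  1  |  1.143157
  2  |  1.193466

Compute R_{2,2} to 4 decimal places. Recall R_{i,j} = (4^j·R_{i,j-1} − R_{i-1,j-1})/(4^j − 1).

R_{1,1} = 1.143157 + (1.143157 − 0.933064)/3 = 1.213188
R_{2,1} = (4·1.193466 − 1.143157) / 3 = 1.210236
R_{2,2} = (16·1.210236 − 1.213188) / 15 = 1.210039

1.2100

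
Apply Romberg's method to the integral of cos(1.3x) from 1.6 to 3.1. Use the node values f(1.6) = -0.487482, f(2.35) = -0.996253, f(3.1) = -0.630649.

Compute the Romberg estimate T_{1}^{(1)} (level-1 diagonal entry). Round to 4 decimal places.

-1.2758

T_{0}^{(0)} (trapezoid, 1 panel, h=1.5000): -0.838598
T_{1}^{(0)} (trapezoid, 2 panels, h=0.7500): -1.166489
T_{1}^{(1)} = -1.166489 + (-1.166489 − (-0.838598))/3 = -1.275786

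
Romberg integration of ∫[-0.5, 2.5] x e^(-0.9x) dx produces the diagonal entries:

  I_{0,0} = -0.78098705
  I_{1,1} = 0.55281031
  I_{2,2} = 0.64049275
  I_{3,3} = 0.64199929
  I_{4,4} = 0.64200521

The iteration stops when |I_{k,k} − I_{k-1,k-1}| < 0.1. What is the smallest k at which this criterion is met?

k = 2

|I_{1,1} − I_{0,0}| = 1.33379736 ≥ 0.1
|I_{2,2} − I_{1,1}| = 0.08768244 < 0.1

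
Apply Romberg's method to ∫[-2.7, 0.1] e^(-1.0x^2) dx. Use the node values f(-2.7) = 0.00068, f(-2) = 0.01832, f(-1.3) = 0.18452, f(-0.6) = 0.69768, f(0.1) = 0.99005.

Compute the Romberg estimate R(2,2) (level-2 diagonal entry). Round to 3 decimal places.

R(0,0) (trapezoid, 1 panel, h=2.8000): 1.38702
R(1,0) (trapezoid, 2 panels, h=1.4000): 0.95184
R(2,0) (trapezoid, 4 panels, h=0.7000): 0.97712
R(1,1) = 0.95184 + (0.95184 − 1.38702)/3 = 0.80678
R(2,1) = 0.97712 + (0.97712 − 0.95184)/3 = 0.98555
R(2,2) = 0.98555 + (0.98555 − 0.80678)/15 = 0.99747

0.997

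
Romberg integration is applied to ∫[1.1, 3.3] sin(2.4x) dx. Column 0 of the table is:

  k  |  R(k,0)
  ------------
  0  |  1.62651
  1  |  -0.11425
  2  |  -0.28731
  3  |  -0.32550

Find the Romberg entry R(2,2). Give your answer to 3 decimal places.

Richardson extrapolation on the trapezoidal column (denominator 4−1=3):
R(1,1) = (4·(-0.11425) − 1.62651) / 3 = -0.69450
R(2,1) = (4·(-0.28731) − (-0.11425)) / 3 = -0.34500
R(2,2) = (16·(-0.34500) − (-0.69450)) / 15 = -0.32170

-0.322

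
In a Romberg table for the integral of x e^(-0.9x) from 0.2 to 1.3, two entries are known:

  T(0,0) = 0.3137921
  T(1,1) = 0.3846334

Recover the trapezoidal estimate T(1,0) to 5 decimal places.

From T(1,1) = (4·T(1,0) − T(0,0))/3, solve for T(1,0):
4·T(1,0) = 3·0.3846334 + 0.3137921 = 1.4676923
T(1,0) = 0.3669231

0.36692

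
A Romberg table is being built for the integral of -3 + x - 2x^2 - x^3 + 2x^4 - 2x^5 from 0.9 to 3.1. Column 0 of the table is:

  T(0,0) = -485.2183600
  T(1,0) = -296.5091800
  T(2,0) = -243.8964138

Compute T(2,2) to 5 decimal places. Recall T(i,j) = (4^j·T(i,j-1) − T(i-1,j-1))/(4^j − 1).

-225.87567

Richardson extrapolation on the trapezoidal column (denominator 4−1=3):
T(1,1) = (4·(-296.5091800) − (-485.2183600)) / 3 = -233.6061200
T(2,1) = -243.8964138 + (-243.8964138 − (-296.5091800))/3 = -226.3588251
T(2,2) = (16·(-226.3588251) − (-233.6061200)) / 15 = -225.8756721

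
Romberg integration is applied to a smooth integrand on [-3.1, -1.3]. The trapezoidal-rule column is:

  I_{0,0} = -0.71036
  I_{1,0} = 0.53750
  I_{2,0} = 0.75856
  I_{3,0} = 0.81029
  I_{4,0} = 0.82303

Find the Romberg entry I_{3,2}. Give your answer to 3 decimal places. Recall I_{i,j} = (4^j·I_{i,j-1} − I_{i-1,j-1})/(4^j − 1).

0.827

I_{2,1} = (4·0.75856 − 0.53750) / 3 = 0.83225
I_{3,1} = (4·0.81029 − 0.75856) / 3 = 0.82753
I_{3,2} = 0.82753 + (0.82753 − 0.83225)/15 = 0.82722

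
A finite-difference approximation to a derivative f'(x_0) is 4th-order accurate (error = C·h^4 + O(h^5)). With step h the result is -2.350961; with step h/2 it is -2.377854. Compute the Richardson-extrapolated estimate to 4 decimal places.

The leading error scales as h^4; refining by a factor of 2 reduces it by 2^4 = 16.
Extrapolated value = (16·A(h/2) − A(h)) / (16 − 1)
= (16·(-2.377854) − (-2.350961)) / 15
= -35.694703 / 15 = -2.379647

-2.3796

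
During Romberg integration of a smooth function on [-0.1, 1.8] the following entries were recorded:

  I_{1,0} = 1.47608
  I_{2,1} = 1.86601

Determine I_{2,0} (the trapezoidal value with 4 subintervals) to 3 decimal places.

1.769

From I_{2,1} = (4·I_{2,0} − I_{1,0})/3, solve for I_{2,0}:
4·I_{2,0} = 3·1.86601 + 1.47608 = 7.07411
I_{2,0} = 1.76853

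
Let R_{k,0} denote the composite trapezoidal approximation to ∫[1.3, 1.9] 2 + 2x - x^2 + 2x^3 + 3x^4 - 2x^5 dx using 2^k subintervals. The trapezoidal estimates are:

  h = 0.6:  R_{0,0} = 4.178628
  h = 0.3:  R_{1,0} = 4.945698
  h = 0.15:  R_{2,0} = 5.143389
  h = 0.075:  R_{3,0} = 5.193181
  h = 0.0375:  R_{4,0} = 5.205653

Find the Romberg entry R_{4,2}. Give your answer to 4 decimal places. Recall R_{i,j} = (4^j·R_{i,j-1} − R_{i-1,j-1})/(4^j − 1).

5.2098

Richardson extrapolation on the trapezoidal column (denominator 4−1=3):
R_{3,1} = 5.193181 + (5.193181 − 5.143389)/3 = 5.209778
R_{4,1} = 5.205653 + (5.205653 − 5.193181)/3 = 5.209810
R_{4,2} = 5.209810 + (5.209810 − 5.209778)/15 = 5.209812
(Column j=1 coincides with Simpson's rule on the same nodes.)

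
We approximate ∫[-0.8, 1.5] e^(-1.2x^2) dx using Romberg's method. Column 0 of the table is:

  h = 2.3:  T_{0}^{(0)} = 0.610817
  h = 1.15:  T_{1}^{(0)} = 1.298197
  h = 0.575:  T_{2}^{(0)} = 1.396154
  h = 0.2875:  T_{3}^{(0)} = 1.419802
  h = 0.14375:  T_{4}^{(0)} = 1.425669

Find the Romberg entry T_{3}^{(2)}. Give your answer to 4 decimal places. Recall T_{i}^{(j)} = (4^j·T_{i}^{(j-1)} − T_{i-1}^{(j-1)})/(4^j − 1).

T_{2}^{(1)} = (4·1.396154 − 1.298197) / 3 = 1.428806
T_{3}^{(1)} = 1.419802 + (1.419802 − 1.396154)/3 = 1.427685
T_{3}^{(2)} = 1.427685 + (1.427685 − 1.428806)/15 = 1.427610

1.4276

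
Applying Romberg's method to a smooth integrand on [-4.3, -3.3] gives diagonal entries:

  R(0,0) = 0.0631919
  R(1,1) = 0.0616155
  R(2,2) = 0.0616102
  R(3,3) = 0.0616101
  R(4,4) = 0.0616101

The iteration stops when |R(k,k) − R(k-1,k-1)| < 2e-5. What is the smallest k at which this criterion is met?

k = 2

|R(1,1) − R(0,0)| = 0.0015764 ≥ 2e-5
|R(2,2) − R(1,1)| = 0.0000053 < 2e-5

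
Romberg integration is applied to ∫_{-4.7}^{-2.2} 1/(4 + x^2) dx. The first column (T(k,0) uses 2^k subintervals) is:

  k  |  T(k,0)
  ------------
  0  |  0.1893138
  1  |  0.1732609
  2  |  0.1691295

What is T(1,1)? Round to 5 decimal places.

0.16791

T(1,1) = (4·0.1732609 − 0.1893138) / 3 = 0.1679099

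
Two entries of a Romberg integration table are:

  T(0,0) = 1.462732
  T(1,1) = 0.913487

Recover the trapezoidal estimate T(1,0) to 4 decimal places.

1.0508

From T(1,1) = (4·T(1,0) − T(0,0))/3, solve for T(1,0):
4·T(1,0) = 3·0.913487 + 1.462732 = 4.203193
T(1,0) = 1.050798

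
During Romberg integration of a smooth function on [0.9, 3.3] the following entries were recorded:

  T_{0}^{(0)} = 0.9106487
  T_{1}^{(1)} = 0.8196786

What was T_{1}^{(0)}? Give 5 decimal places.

From T_{1}^{(1)} = (4·T_{1}^{(0)} − T_{0}^{(0)})/3, solve for T_{1}^{(0)}:
4·T_{1}^{(0)} = 3·0.8196786 + 0.9106487 = 3.3696845
T_{1}^{(0)} = 0.8424211

0.84242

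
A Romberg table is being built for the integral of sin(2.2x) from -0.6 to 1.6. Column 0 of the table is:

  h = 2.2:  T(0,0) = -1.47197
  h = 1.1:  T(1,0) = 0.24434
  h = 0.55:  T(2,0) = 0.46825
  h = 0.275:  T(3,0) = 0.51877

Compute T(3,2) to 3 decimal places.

0.535

Richardson extrapolation on the trapezoidal column (denominator 4−1=3):
T(2,1) = 0.46825 + (0.46825 − 0.24434)/3 = 0.54289
T(3,1) = 0.51877 + (0.51877 − 0.46825)/3 = 0.53561
T(3,2) = (16·0.53561 − 0.54289) / 15 = 0.53512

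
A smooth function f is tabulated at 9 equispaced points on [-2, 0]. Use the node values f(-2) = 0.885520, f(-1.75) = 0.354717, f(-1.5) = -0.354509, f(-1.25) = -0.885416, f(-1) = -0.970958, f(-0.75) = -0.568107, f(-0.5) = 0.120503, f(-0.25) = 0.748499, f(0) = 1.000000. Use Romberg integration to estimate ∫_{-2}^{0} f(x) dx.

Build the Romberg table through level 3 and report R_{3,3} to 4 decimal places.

-0.1606

R_{0,0} (trapezoid, 1 panel, h=2.0000): 1.885520
R_{1,0} (trapezoid, 2 panels, h=1.0000): -0.028198
R_{2,0} (trapezoid, 4 panels, h=0.5000): -0.131102
R_{3,0} (trapezoid, 8 panels, h=0.2500): -0.153128
R_{1,1} = -0.028198 + (-0.028198 − 1.885520)/3 = -0.666104
R_{2,1} = -0.131102 + (-0.131102 − (-0.028198))/3 = -0.165403
R_{3,1} = -0.153128 + (-0.153128 − (-0.131102))/3 = -0.160470
R_{2,2} = -0.165403 + (-0.165403 − (-0.666104))/15 = -0.132023
R_{3,2} = -0.160470 + (-0.160470 − (-0.165403))/15 = -0.160141
R_{3,3} = -0.160141 + (-0.160141 − (-0.132023))/63 = -0.160587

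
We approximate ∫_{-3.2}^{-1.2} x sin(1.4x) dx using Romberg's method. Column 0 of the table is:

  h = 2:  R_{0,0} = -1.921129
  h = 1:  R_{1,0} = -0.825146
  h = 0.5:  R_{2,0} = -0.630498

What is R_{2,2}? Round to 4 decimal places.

Richardson extrapolation on the trapezoidal column (denominator 4−1=3):
R_{1,1} = -0.825146 + (-0.825146 − (-1.921129))/3 = -0.459818
R_{2,1} = (4·(-0.630498) − (-0.825146)) / 3 = -0.565615
R_{2,2} = -0.565615 + (-0.565615 − (-0.459818))/15 = -0.572668

-0.5727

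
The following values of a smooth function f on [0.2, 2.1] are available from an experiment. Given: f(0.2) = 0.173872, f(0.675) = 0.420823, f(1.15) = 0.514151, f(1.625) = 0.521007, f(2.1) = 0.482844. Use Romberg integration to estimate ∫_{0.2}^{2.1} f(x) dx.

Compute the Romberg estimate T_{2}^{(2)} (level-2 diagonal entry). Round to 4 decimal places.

T_{0}^{(0)} (trapezoid, 1 panel, h=1.9000): 0.623880
T_{1}^{(0)} (trapezoid, 2 panels, h=0.9500): 0.800384
T_{2}^{(0)} (trapezoid, 4 panels, h=0.4750): 0.847561
T_{1}^{(1)} = 0.800384 + (0.800384 − 0.623880)/3 = 0.859219
T_{2}^{(1)} = 0.847561 + (0.847561 − 0.800384)/3 = 0.863287
T_{2}^{(2)} = 0.863287 + (0.863287 − 0.859219)/15 = 0.863558

0.8636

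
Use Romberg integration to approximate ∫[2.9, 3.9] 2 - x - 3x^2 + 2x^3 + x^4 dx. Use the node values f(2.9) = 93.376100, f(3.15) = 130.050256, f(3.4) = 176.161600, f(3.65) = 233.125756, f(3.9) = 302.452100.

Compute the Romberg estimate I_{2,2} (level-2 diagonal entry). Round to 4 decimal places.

I_{0,0} (trapezoid, 1 panel, h=1.0000): 197.914100
I_{1,0} (trapezoid, 2 panels, h=0.5000): 187.037850
I_{2,0} (trapezoid, 4 panels, h=0.2500): 184.312928
I_{1,1} = 187.037850 + (187.037850 − 197.914100)/3 = 183.412433
I_{2,1} = 184.312928 + (184.312928 − 187.037850)/3 = 183.404621
I_{2,2} = 183.404621 + (183.404621 − 183.412433)/15 = 183.404100

183.4041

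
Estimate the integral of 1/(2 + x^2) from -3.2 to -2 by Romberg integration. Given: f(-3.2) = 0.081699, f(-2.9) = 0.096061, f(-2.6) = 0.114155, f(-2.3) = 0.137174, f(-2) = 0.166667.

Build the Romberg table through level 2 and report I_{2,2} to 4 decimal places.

0.1410

I_{0,0} (trapezoid, 1 panel, h=1.2000): 0.149020
I_{1,0} (trapezoid, 2 panels, h=0.6000): 0.143003
I_{2,0} (trapezoid, 4 panels, h=0.3000): 0.141472
I_{1,1} = 0.143003 + (0.143003 − 0.149020)/3 = 0.140997
I_{2,1} = 0.141472 + (0.141472 − 0.143003)/3 = 0.140962
I_{2,2} = 0.140962 + (0.140962 − 0.140997)/15 = 0.140960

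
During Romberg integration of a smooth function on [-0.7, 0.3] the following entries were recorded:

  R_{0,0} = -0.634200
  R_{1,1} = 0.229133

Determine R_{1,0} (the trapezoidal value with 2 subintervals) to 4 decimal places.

From R_{1,1} = (4·R_{1,0} − R_{0,0})/3, solve for R_{1,0}:
4·R_{1,0} = 3·0.229133 + (-0.634200) = 0.053199
R_{1,0} = 0.013300

0.0133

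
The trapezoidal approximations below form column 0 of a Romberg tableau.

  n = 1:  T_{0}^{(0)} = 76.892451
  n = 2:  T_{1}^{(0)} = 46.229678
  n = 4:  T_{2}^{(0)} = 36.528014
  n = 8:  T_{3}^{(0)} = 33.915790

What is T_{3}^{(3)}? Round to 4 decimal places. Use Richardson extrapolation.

Richardson extrapolation on the trapezoidal column (denominator 4−1=3):
T_{1}^{(1)} = 46.229678 + (46.229678 − 76.892451)/3 = 36.008754
T_{2}^{(1)} = 36.528014 + (36.528014 − 46.229678)/3 = 33.294126
T_{3}^{(1)} = (4·33.915790 − 36.528014) / 3 = 33.045049
T_{2}^{(2)} = 33.294126 + (33.294126 − 36.008754)/15 = 33.113151
T_{3}^{(2)} = (16·33.045049 − 33.294126) / 15 = 33.028444
T_{3}^{(3)} = (64·33.028444 − 33.113151) / 63 = 33.027099

33.0271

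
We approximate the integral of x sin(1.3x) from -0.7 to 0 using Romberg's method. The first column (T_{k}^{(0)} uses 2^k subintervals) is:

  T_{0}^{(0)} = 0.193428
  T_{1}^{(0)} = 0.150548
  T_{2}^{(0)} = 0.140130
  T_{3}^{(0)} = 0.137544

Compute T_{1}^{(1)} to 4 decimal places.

Richardson extrapolation on the trapezoidal column (denominator 4−1=3):
T_{1}^{(1)} = (4·0.150548 − 0.193428) / 3 = 0.136255

0.1363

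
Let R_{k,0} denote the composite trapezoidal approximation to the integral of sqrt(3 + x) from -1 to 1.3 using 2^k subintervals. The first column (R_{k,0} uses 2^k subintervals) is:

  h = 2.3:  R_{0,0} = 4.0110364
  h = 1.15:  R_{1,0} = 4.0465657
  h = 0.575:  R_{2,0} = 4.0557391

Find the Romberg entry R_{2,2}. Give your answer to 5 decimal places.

4.05882

R_{1,1} = 4.0465657 + (4.0465657 − 4.0110364)/3 = 4.0584088
R_{2,1} = (4·4.0557391 − 4.0465657) / 3 = 4.0587969
R_{2,2} = 4.0587969 + (4.0587969 − 4.0584088)/15 = 4.0588228
(Column j=1 coincides with Simpson's rule on the same nodes.)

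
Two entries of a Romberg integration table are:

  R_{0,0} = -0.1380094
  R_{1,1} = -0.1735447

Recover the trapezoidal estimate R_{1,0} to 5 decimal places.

From R_{1,1} = (4·R_{1,0} − R_{0,0})/3, solve for R_{1,0}:
4·R_{1,0} = 3·(-0.1735447) + (-0.1380094) = -0.6586435
R_{1,0} = -0.1646609

-0.16466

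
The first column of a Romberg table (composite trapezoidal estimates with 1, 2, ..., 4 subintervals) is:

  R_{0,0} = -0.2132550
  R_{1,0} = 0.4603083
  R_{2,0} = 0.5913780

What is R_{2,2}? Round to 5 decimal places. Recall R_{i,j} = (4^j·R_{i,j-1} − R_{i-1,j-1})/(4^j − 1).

Richardson extrapolation on the trapezoidal column (denominator 4−1=3):
R_{1,1} = 0.4603083 + (0.4603083 − (-0.2132550))/3 = 0.6848294
R_{2,1} = (4·0.5913780 − 0.4603083) / 3 = 0.6350679
R_{2,2} = (16·0.6350679 − 0.6848294) / 15 = 0.6317505

0.63175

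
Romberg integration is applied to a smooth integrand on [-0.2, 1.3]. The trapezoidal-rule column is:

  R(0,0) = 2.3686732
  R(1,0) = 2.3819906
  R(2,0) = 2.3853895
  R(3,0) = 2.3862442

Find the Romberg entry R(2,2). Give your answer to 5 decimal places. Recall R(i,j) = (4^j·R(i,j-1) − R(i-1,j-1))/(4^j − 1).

R(1,1) = (4·2.3819906 − 2.3686732) / 3 = 2.3864297
R(2,1) = 2.3853895 + (2.3853895 − 2.3819906)/3 = 2.3865225
R(2,2) = 2.3865225 + (2.3865225 − 2.3864297)/15 = 2.3865287

2.38653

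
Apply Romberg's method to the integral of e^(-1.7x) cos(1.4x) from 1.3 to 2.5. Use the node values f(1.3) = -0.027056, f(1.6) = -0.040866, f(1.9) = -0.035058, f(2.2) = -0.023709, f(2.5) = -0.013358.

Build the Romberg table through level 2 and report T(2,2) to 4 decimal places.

-0.0369

T(0,0) (trapezoid, 1 panel, h=1.2000): -0.024248
T(1,0) (trapezoid, 2 panels, h=0.6000): -0.033159
T(2,0) (trapezoid, 4 panels, h=0.3000): -0.035952
T(1,1) = -0.033159 + (-0.033159 − (-0.024248))/3 = -0.036129
T(2,1) = -0.035952 + (-0.035952 − (-0.033159))/3 = -0.036883
T(2,2) = -0.036883 + (-0.036883 − (-0.036129))/15 = -0.036933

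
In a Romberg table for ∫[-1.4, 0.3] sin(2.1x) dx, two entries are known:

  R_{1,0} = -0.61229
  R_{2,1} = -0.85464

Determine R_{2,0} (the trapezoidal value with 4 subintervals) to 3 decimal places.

From R_{2,1} = (4·R_{2,0} − R_{1,0})/3, solve for R_{2,0}:
4·R_{2,0} = 3·(-0.85464) + (-0.61229) = -3.17621
R_{2,0} = -0.79405

-0.794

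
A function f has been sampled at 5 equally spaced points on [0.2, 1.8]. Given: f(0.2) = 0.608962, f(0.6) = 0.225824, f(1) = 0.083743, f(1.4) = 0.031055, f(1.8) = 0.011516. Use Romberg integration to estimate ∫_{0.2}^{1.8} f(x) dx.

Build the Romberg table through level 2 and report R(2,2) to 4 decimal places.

R(0,0) (trapezoid, 1 panel, h=1.6000): 0.496382
R(1,0) (trapezoid, 2 panels, h=0.8000): 0.315186
R(2,0) (trapezoid, 4 panels, h=0.4000): 0.260344
R(1,1) = 0.315186 + (0.315186 − 0.496382)/3 = 0.254787
R(2,1) = 0.260344 + (0.260344 − 0.315186)/3 = 0.242063
R(2,2) = 0.242063 + (0.242063 − 0.254787)/15 = 0.241215

0.2412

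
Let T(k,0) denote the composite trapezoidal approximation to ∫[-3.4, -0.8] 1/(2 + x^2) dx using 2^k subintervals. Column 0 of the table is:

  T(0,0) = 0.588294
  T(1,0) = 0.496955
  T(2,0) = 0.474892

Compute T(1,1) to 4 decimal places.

T(1,1) = (4·0.496955 − 0.588294) / 3 = 0.466509

0.4665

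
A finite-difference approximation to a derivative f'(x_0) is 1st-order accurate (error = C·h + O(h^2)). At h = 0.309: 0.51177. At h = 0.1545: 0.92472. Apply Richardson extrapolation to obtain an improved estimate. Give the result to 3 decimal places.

1.338

Extrapolated value = (2·A(h/2) − A(h)) / (2 − 1)
= (2·0.92472 − 0.51177) / 1
= 1.33767 / 1 = 1.33767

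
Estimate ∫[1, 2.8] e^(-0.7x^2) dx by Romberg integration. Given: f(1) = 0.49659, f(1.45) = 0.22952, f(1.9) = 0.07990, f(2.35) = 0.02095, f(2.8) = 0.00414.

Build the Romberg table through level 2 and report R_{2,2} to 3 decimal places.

0.250

R_{0,0} (trapezoid, 1 panel, h=1.8000): 0.45066
R_{1,0} (trapezoid, 2 panels, h=0.9000): 0.29724
R_{2,0} (trapezoid, 4 panels, h=0.4500): 0.26133
R_{1,1} = 0.29724 + (0.29724 − 0.45066)/3 = 0.24610
R_{2,1} = 0.26133 + (0.26133 − 0.29724)/3 = 0.24936
R_{2,2} = 0.24936 + (0.24936 − 0.24610)/15 = 0.24958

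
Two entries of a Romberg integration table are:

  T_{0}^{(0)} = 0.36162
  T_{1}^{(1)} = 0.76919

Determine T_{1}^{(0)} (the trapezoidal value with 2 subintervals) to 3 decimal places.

0.667

From T_{1}^{(1)} = (4·T_{1}^{(0)} − T_{0}^{(0)})/3, solve for T_{1}^{(0)}:
4·T_{1}^{(0)} = 3·0.76919 + 0.36162 = 2.66919
T_{1}^{(0)} = 0.66730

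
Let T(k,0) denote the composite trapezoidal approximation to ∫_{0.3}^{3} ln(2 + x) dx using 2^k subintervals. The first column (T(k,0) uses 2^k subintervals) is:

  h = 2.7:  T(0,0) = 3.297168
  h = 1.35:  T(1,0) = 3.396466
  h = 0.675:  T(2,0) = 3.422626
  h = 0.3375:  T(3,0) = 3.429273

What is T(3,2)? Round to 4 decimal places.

3.4315

T(2,1) = (4·3.422626 − 3.396466) / 3 = 3.431346
T(3,1) = 3.429273 + (3.429273 − 3.422626)/3 = 3.431489
T(3,2) = 3.431489 + (3.431489 − 3.431346)/15 = 3.431499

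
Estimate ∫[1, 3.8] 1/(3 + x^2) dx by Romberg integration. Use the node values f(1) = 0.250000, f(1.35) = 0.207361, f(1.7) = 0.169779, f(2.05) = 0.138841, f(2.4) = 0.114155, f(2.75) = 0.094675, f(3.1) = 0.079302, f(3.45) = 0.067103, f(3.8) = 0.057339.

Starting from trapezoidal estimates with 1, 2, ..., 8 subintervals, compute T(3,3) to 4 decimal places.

0.3577

T(0,0) (trapezoid, 1 panel, h=2.8000): 0.430275
T(1,0) (trapezoid, 2 panels, h=1.4000): 0.374954
T(2,0) (trapezoid, 4 panels, h=0.7000): 0.361834
T(3,0) (trapezoid, 8 panels, h=0.3500): 0.358710
T(1,1) = 0.374954 + (0.374954 − 0.430275)/3 = 0.356514
T(2,1) = 0.361834 + (0.361834 − 0.374954)/3 = 0.357461
T(3,1) = 0.358710 + (0.358710 − 0.361834)/3 = 0.357669
T(2,2) = 0.357461 + (0.357461 − 0.356514)/15 = 0.357524
T(3,2) = 0.357669 + (0.357669 − 0.357461)/15 = 0.357683
T(3,3) = 0.357683 + (0.357683 − 0.357524)/63 = 0.357686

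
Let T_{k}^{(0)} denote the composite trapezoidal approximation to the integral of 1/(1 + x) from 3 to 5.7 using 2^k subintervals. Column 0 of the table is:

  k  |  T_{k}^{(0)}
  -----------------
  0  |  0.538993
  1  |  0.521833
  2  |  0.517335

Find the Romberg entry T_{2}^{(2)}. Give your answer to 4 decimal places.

Richardson extrapolation on the trapezoidal column (denominator 4−1=3):
T_{1}^{(1)} = (4·0.521833 − 0.538993) / 3 = 0.516113
T_{2}^{(1)} = (4·0.517335 − 0.521833) / 3 = 0.515836
T_{2}^{(2)} = 0.515836 + (0.515836 − 0.516113)/15 = 0.515818
(Column j=1 coincides with Simpson's rule on the same nodes.)

0.5158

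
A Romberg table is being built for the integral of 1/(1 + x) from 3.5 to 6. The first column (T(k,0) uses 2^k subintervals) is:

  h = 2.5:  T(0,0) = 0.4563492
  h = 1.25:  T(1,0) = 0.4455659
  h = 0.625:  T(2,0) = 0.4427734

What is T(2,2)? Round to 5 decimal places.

0.44183

T(1,1) = 0.4455659 + (0.4455659 − 0.4563492)/3 = 0.4419715
T(2,1) = (4·0.4427734 − 0.4455659) / 3 = 0.4418426
T(2,2) = (16·0.4418426 − 0.4419715) / 15 = 0.4418340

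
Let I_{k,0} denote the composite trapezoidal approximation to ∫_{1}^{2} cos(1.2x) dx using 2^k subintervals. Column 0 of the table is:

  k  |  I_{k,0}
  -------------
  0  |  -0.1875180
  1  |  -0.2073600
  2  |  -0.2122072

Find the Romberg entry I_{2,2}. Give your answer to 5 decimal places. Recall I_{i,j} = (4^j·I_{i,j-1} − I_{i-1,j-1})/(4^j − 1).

Richardson extrapolation on the trapezoidal column (denominator 4−1=3):
I_{1,1} = -0.2073600 + (-0.2073600 − (-0.1875180))/3 = -0.2139740
I_{2,1} = (4·(-0.2122072) − (-0.2073600)) / 3 = -0.2138229
I_{2,2} = -0.2138229 + (-0.2138229 − (-0.2139740))/15 = -0.2138128

-0.21381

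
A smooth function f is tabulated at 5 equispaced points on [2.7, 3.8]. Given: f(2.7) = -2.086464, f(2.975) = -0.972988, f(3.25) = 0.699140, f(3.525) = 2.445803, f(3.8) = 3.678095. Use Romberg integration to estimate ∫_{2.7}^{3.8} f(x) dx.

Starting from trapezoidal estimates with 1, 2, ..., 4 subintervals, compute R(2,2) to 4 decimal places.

R(0,0) (trapezoid, 1 panel, h=1.1000): 0.875397
R(1,0) (trapezoid, 2 panels, h=0.5500): 0.822226
R(2,0) (trapezoid, 4 panels, h=0.2750): 0.816137
R(1,1) = 0.822226 + (0.822226 − 0.875397)/3 = 0.804502
R(2,1) = 0.816137 + (0.816137 − 0.822226)/3 = 0.814107
R(2,2) = 0.814107 + (0.814107 − 0.804502)/15 = 0.814747

0.8147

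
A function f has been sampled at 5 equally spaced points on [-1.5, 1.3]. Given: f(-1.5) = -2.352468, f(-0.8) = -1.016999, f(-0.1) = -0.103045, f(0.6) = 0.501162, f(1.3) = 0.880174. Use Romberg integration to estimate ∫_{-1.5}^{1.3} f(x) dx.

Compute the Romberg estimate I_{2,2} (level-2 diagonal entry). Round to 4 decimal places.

I_{0,0} (trapezoid, 1 panel, h=2.8000): -2.061212
I_{1,0} (trapezoid, 2 panels, h=1.4000): -1.174869
I_{2,0} (trapezoid, 4 panels, h=0.7000): -0.948520
I_{1,1} = -1.174869 + (-1.174869 − (-2.061212))/3 = -0.879421
I_{2,1} = -0.948520 + (-0.948520 − (-1.174869))/3 = -0.873070
I_{2,2} = -0.873070 + (-0.873070 − (-0.879421))/15 = -0.872647

-0.8726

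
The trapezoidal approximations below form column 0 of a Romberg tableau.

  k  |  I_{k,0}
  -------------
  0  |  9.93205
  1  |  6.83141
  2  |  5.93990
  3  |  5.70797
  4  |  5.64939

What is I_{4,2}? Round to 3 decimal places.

5.630

Richardson extrapolation on the trapezoidal column (denominator 4−1=3):
I_{3,1} = (4·5.70797 − 5.93990) / 3 = 5.63066
I_{4,1} = 5.64939 + (5.64939 − 5.70797)/3 = 5.62986
I_{4,2} = (16·5.62986 − 5.63066) / 15 = 5.62981
(Column j=1 coincides with Simpson's rule on the same nodes.)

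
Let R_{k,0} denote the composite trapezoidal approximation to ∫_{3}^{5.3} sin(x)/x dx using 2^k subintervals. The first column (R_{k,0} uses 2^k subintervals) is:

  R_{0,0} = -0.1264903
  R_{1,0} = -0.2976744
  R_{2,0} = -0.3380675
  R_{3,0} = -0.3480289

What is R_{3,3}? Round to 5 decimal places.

-0.35134

R_{1,1} = (4·(-0.2976744) − (-0.1264903)) / 3 = -0.3547358
R_{2,1} = (4·(-0.3380675) − (-0.2976744)) / 3 = -0.3515319
R_{3,1} = (4·(-0.3480289) − (-0.3380675)) / 3 = -0.3513494
R_{2,2} = -0.3515319 + (-0.3515319 − (-0.3547358))/15 = -0.3513183
R_{3,2} = -0.3513494 + (-0.3513494 − (-0.3515319))/15 = -0.3513372
R_{3,3} = (64·(-0.3513372) − (-0.3513183)) / 63 = -0.3513375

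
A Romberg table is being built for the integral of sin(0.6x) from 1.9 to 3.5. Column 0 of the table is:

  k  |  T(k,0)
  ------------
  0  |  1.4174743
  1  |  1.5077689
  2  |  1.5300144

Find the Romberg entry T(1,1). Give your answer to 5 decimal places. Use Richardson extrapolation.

1.53787

Richardson extrapolation on the trapezoidal column (denominator 4−1=3):
T(1,1) = (4·1.5077689 − 1.4174743) / 3 = 1.5378671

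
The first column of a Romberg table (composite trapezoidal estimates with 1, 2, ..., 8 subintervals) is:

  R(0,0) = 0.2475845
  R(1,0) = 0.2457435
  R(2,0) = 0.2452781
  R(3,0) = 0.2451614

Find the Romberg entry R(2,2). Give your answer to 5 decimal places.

Richardson extrapolation on the trapezoidal column (denominator 4−1=3):
R(1,1) = (4·0.2457435 − 0.2475845) / 3 = 0.2451298
R(2,1) = 0.2452781 + (0.2452781 − 0.2457435)/3 = 0.2451230
R(2,2) = 0.2451230 + (0.2451230 − 0.2451298)/15 = 0.2451225

0.24512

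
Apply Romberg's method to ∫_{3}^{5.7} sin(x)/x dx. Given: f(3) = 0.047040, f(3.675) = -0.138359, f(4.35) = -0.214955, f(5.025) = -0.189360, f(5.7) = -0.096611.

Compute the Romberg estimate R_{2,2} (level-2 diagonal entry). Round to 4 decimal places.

R_{0,0} (trapezoid, 1 panel, h=2.7000): -0.066921
R_{1,0} (trapezoid, 2 panels, h=1.3500): -0.323650
R_{2,0} (trapezoid, 4 panels, h=0.6750): -0.383035
R_{1,1} = -0.323650 + (-0.323650 − (-0.066921))/3 = -0.409226
R_{2,1} = -0.383035 + (-0.383035 − (-0.323650))/3 = -0.402830
R_{2,2} = -0.402830 + (-0.402830 − (-0.409226))/15 = -0.402404

-0.4024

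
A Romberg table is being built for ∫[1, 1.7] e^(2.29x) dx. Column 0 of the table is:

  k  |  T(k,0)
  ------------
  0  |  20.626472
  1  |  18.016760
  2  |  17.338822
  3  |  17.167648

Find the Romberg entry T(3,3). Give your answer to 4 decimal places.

17.1104

T(1,1) = (4·18.016760 − 20.626472) / 3 = 17.146856
T(2,1) = (4·17.338822 − 18.016760) / 3 = 17.112843
T(3,1) = 17.167648 + (17.167648 − 17.338822)/3 = 17.110590
T(2,2) = (16·17.112843 − 17.146856) / 15 = 17.110575
T(3,2) = 17.110590 + (17.110590 − 17.112843)/15 = 17.110440
T(3,3) = (64·17.110440 − 17.110575) / 63 = 17.110438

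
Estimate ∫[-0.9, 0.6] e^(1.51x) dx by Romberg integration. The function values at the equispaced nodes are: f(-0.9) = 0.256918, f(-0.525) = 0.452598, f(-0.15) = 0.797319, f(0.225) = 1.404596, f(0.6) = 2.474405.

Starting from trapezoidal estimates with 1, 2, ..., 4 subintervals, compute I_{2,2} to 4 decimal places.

I_{0,0} (trapezoid, 1 panel, h=1.5000): 2.048492
I_{1,0} (trapezoid, 2 panels, h=0.7500): 1.622235
I_{2,0} (trapezoid, 4 panels, h=0.3750): 1.507565
I_{1,1} = 1.622235 + (1.622235 − 2.048492)/3 = 1.480149
I_{2,1} = 1.507565 + (1.507565 − 1.622235)/3 = 1.469342
I_{2,2} = 1.469342 + (1.469342 − 1.480149)/15 = 1.468622

1.4686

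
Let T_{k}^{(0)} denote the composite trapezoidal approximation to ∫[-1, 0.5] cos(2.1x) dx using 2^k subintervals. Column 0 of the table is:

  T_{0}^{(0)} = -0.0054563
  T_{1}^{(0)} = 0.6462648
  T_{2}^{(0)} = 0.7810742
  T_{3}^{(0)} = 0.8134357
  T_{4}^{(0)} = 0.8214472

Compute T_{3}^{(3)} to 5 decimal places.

0.82411

T_{1}^{(1)} = (4·0.6462648 − (-0.0054563)) / 3 = 0.8635052
T_{2}^{(1)} = (4·0.7810742 − 0.6462648) / 3 = 0.8260107
T_{3}^{(1)} = (4·0.8134357 − 0.7810742) / 3 = 0.8242229
T_{2}^{(2)} = (16·0.8260107 − 0.8635052) / 15 = 0.8235111
T_{3}^{(2)} = (16·0.8242229 − 0.8260107) / 15 = 0.8241037
T_{3}^{(3)} = 0.8241037 + (0.8241037 − 0.8235111)/63 = 0.8241131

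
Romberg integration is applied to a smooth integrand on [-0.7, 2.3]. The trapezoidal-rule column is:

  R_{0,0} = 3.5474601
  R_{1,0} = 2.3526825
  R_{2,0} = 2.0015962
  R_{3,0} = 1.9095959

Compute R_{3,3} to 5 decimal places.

1.87853

Richardson extrapolation on the trapezoidal column (denominator 4−1=3):
R_{1,1} = 2.3526825 + (2.3526825 − 3.5474601)/3 = 1.9544233
R_{2,1} = 2.0015962 + (2.0015962 − 2.3526825)/3 = 1.8845674
R_{3,1} = (4·1.9095959 − 2.0015962) / 3 = 1.8789291
R_{2,2} = (16·1.8845674 − 1.9544233) / 15 = 1.8799103
R_{3,2} = (16·1.8789291 − 1.8845674) / 15 = 1.8785532
R_{3,3} = (64·1.8785532 − 1.8799103) / 63 = 1.8785317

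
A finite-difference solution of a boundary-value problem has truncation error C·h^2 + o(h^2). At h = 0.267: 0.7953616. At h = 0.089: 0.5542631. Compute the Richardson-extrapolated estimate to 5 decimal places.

The leading error scales as h^2; refining by a factor of 3 reduces it by 3^2 = 9.
Extrapolated value = (9·A(h/3) − A(h)) / (9 − 1)
= (9·0.5542631 − 0.7953616) / 8
= 4.1930063 / 8 = 0.5241258

0.52413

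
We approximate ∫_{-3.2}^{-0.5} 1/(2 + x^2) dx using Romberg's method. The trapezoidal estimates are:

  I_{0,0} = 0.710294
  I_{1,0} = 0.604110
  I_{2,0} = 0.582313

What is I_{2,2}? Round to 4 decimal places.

0.5755

Richardson extrapolation on the trapezoidal column (denominator 4−1=3):
I_{1,1} = 0.604110 + (0.604110 − 0.710294)/3 = 0.568715
I_{2,1} = (4·0.582313 − 0.604110) / 3 = 0.575047
I_{2,2} = 0.575047 + (0.575047 − 0.568715)/15 = 0.575469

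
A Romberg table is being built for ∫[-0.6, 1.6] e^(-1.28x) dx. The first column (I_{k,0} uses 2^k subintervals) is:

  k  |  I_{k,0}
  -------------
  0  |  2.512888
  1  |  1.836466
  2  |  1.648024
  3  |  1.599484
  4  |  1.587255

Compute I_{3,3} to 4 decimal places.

1.5832

Richardson extrapolation on the trapezoidal column (denominator 4−1=3):
I_{1,1} = (4·1.836466 − 2.512888) / 3 = 1.610992
I_{2,1} = 1.648024 + (1.648024 − 1.836466)/3 = 1.585210
I_{3,1} = 1.599484 + (1.599484 − 1.648024)/3 = 1.583304
I_{2,2} = 1.585210 + (1.585210 − 1.610992)/15 = 1.583491
I_{3,2} = (16·1.583304 − 1.585210) / 15 = 1.583177
I_{3,3} = 1.583177 + (1.583177 − 1.583491)/63 = 1.583172
(Column j=1 coincides with Simpson's rule on the same nodes.)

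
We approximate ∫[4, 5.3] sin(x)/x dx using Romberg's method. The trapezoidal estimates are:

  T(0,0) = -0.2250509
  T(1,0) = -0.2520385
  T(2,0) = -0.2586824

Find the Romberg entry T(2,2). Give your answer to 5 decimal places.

-0.26089

T(1,1) = -0.2520385 + (-0.2520385 − (-0.2250509))/3 = -0.2610344
T(2,1) = -0.2586824 + (-0.2586824 − (-0.2520385))/3 = -0.2608970
T(2,2) = (16·(-0.2608970) − (-0.2610344)) / 15 = -0.2608878
(Column j=1 coincides with Simpson's rule on the same nodes.)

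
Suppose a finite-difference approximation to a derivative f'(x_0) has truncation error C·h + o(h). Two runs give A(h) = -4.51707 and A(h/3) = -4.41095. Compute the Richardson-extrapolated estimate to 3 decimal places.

-4.358

The leading error scales as h; refining by a factor of 3 reduces it by 3^1 = 3.
Extrapolated value = (3·A(h/3) − A(h)) / (3 − 1)
= (3·(-4.41095) − (-4.51707)) / 2
= -8.71578 / 2 = -4.35789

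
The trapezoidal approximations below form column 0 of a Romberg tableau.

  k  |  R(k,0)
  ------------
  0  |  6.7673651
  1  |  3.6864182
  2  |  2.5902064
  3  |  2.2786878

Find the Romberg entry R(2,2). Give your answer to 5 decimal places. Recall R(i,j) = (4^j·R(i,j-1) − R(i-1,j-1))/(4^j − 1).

2.19583

Richardson extrapolation on the trapezoidal column (denominator 4−1=3):
R(1,1) = (4·3.6864182 − 6.7673651) / 3 = 2.6594359
R(2,1) = (4·2.5902064 − 3.6864182) / 3 = 2.2248025
R(2,2) = (16·2.2248025 − 2.6594359) / 15 = 2.1958269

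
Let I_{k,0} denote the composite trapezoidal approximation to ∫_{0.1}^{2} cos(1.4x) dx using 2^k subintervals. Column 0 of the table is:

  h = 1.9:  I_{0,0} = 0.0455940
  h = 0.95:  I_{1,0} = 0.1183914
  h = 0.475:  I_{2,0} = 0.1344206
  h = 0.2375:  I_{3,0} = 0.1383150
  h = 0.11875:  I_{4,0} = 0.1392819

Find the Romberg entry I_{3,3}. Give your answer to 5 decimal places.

Richardson extrapolation on the trapezoidal column (denominator 4−1=3):
I_{1,1} = (4·0.1183914 − 0.0455940) / 3 = 0.1426572
I_{2,1} = 0.1344206 + (0.1344206 − 0.1183914)/3 = 0.1397637
I_{3,1} = 0.1383150 + (0.1383150 − 0.1344206)/3 = 0.1396131
I_{2,2} = 0.1397637 + (0.1397637 − 0.1426572)/15 = 0.1395708
I_{3,2} = (16·0.1396131 − 0.1397637) / 15 = 0.1396031
I_{3,3} = 0.1396031 + (0.1396031 − 0.1395708)/63 = 0.1396036

0.13960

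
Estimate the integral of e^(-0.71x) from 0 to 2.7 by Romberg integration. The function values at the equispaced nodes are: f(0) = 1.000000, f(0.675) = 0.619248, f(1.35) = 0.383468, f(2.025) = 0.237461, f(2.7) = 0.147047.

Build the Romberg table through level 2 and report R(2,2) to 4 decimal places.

R(0,0) (trapezoid, 1 panel, h=2.7000): 1.548513
R(1,0) (trapezoid, 2 panels, h=1.3500): 1.291939
R(2,0) (trapezoid, 4 panels, h=0.6750): 1.224248
R(1,1) = 1.291939 + (1.291939 − 1.548513)/3 = 1.206414
R(2,1) = 1.224248 + (1.224248 − 1.291939)/3 = 1.201684
R(2,2) = 1.201684 + (1.201684 − 1.206414)/15 = 1.201369

1.2014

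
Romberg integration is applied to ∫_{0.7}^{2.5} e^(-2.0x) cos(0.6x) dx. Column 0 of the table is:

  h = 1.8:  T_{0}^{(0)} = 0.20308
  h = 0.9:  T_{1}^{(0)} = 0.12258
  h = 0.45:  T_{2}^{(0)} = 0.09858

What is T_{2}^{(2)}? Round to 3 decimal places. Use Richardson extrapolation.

T_{1}^{(1)} = (4·0.12258 − 0.20308) / 3 = 0.09575
T_{2}^{(1)} = (4·0.09858 − 0.12258) / 3 = 0.09058
T_{2}^{(2)} = 0.09058 + (0.09058 − 0.09575)/15 = 0.09024

0.090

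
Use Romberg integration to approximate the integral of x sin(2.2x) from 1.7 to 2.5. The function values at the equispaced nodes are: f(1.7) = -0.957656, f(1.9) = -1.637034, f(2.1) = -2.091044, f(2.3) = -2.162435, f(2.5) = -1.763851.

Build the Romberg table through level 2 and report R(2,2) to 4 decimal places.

-1.4731

R(0,0) (trapezoid, 1 panel, h=0.8000): -1.088603
R(1,0) (trapezoid, 2 panels, h=0.4000): -1.380719
R(2,0) (trapezoid, 4 panels, h=0.2000): -1.450253
R(1,1) = -1.380719 + (-1.380719 − (-1.088603))/3 = -1.478091
R(2,1) = -1.450253 + (-1.450253 − (-1.380719))/3 = -1.473431
R(2,2) = -1.473431 + (-1.473431 − (-1.478091))/15 = -1.473120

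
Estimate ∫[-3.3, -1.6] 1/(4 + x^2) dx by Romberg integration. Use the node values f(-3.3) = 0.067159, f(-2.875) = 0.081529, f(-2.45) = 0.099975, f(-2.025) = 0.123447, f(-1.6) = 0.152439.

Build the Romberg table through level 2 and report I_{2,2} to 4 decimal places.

0.1756

I_{0,0} (trapezoid, 1 panel, h=1.7000): 0.186658
I_{1,0} (trapezoid, 2 panels, h=0.8500): 0.178308
I_{2,0} (trapezoid, 4 panels, h=0.4250): 0.176269
I_{1,1} = 0.178308 + (0.178308 − 0.186658)/3 = 0.175525
I_{2,1} = 0.176269 + (0.176269 − 0.178308)/3 = 0.175589
I_{2,2} = 0.175589 + (0.175589 − 0.175525)/15 = 0.175593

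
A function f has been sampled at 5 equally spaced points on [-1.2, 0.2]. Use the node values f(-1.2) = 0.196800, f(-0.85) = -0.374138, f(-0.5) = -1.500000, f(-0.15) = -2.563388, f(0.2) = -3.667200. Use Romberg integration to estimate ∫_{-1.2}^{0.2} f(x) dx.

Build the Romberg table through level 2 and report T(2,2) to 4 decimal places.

T(0,0) (trapezoid, 1 panel, h=1.4000): -2.429280
T(1,0) (trapezoid, 2 panels, h=0.7000): -2.264640
T(2,0) (trapezoid, 4 panels, h=0.3500): -2.160454
T(1,1) = -2.264640 + (-2.264640 − (-2.429280))/3 = -2.209760
T(2,1) = -2.160454 + (-2.160454 − (-2.264640))/3 = -2.125725
T(2,2) = -2.125725 + (-2.125725 − (-2.209760))/15 = -2.120123

-2.1201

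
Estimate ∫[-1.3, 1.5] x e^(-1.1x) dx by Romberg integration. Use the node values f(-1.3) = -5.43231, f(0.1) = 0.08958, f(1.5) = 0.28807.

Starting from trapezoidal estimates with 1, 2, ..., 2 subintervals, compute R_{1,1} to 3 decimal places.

-2.233

R_{0,0} (trapezoid, 1 panel, h=2.8000): -7.20194
R_{1,0} (trapezoid, 2 panels, h=1.4000): -3.47556
R_{1,1} = -3.47556 + (-3.47556 − (-7.20194))/3 = -2.23343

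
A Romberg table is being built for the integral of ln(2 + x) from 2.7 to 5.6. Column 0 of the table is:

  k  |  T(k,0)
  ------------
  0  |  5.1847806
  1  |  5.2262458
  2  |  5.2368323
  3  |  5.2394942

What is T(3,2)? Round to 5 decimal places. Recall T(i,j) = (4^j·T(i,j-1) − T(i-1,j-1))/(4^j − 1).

5.24038

T(2,1) = (4·5.2368323 − 5.2262458) / 3 = 5.2403611
T(3,1) = (4·5.2394942 − 5.2368323) / 3 = 5.2403815
T(3,2) = 5.2403815 + (5.2403815 − 5.2403611)/15 = 5.2403829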